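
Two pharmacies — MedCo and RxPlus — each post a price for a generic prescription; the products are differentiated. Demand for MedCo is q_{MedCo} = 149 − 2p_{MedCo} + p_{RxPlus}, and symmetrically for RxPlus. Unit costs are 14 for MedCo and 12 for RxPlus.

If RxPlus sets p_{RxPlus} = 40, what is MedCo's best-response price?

54.25

MedCo's profit: π = (p_{MedCo} − 14)(149 − 2p_{MedCo} + p_{RxPlus}).
∂π/∂p_{MedCo} = 177 − 4p_{MedCo} + p_{RxPlus} = 0 ⇒ p_{MedCo} = 44.25 + 0.25p_{RxPlus}.
At p_{RxPlus} = 40: p_{MedCo} = 44.25 + 0.25·40 = 54.25.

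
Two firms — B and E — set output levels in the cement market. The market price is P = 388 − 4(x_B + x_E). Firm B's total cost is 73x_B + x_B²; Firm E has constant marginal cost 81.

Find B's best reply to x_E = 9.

Firm B's profit: π = x_B(388 − 4(x_B + x_E)) − 73x_B − x_B².
∂π/∂x_B = 315 − 10x_B − 4x_E = 0, so x_B = 31.5 − 0.4x_E.
At x_E = 9: x_B = 31.5 − 0.4·9 = 27.9.

27.9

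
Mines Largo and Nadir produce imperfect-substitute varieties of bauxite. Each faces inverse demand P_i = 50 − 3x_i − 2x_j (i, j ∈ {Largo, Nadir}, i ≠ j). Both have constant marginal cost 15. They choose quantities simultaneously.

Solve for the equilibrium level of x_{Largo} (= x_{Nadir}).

4.375

Mine Largo's profit: π = x_{Largo}(50 − 3x_{Largo} − 2x_{Nadir}) − 15x_{Largo}.
∂π/∂x_{Largo} = 35 − 6x_{Largo} − 2x_{Nadir} = 0 ⇒ x_{Largo} = 35/6 − (1/3)x_{Nadir}.
Setting x_{Largo} = x_{Nadir} in the reaction function: x_{Largo} = 35/6 − (1/3)x_{Largo}, so x_{Largo} = (35/6) / (4/3) = 4.375.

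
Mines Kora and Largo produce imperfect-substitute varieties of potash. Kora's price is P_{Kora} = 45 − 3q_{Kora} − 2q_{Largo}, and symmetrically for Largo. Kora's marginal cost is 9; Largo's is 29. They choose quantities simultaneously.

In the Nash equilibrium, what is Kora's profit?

99.1875

Mine Kora's profit: π = q_{Kora}(45 − 3q_{Kora} − 2q_{Largo}) − 9q_{Kora}.
∂π/∂q_{Kora} = 36 − 6q_{Kora} − 2q_{Largo} = 0 ⇒ q_{Kora} = 6 − (1/3)q_{Largo}.
Similarly q_{Largo} = 8/3 − (1/3)q_{Kora}.
Solving the two reaction functions simultaneously: (1 − (−1/3)(−1/3))q_{Kora} = 6 − (1/3)·(8/3), so (8/9)q_{Kora} = 46/9 and q_{Kora} = 5.75.
Then q_{Largo} = 8/3 − (1/3)·5.75 = 0.75.
P_{Kora} = 45 − 3·5.75 − 2·0.75 = 26.25.
Profit = (26.25 − 9)·5.75 = 99.1875.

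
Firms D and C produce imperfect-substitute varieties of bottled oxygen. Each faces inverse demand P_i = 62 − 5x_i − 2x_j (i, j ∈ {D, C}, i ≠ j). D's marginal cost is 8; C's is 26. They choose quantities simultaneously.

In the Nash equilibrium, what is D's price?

Firm D's profit: π = x_D(62 − 5x_D − 2x_C) − 8x_D.
∂π/∂x_D = 54 − 10x_D − 2x_C = 0 ⇒ x_D = 5.4 − 0.2x_C.
Similarly x_C = 3.6 − 0.2x_D.
Substituting the second reaction function into the first: x_D = 5.4 − 0.2(3.6 − 0.2x_D), which gives 0.96x_D = 4.68 ⇒ x_D = 4.875.
Then x_C = 3.6 − 0.2·4.875 = 2.625.
P_D = 62 − 5·4.875 − 2·2.625 = 32.375.

32.375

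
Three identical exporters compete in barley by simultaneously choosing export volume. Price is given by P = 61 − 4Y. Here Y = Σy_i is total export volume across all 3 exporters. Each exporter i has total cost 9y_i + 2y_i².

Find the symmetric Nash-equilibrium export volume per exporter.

2.6

A representative exporter's profit is π_i = y_i(61 − 4Y) − 9y_i − 2y_i², with Y = y_i + Σ_{j≠i} y_j.
First-order condition: 52 − 12y_i − 4Σ_{j≠i} y_j = 0.
In a symmetric equilibrium every exporter chooses the same y, so Σ_{j≠i} y_j = 2y. The condition becomes 52 − 20y = 0, giving y = 52/20 = 2.6.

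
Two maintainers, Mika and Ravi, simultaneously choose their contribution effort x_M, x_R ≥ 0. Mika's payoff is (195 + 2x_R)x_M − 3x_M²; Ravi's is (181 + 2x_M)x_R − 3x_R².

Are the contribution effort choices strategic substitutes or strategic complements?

strategic complements

Expanding Mika's payoff: 195x_M + 2x_Rx_M − 3x_M².
∂π/∂x_M = 195 + 2x_R − 6x_M = 0, so x_M = 32.5 + (1/3)x_R.
The best-response slope dx_M/dx_R = 1/3 > 0: the reaction function is upward-sloping, so the choices are strategic complements.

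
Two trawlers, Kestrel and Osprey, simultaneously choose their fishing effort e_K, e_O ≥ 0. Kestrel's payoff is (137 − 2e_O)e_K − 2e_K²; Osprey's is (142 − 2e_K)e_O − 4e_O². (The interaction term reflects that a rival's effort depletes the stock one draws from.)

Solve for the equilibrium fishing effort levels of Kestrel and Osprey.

Expanding Kestrel's payoff: 137e_K − 2e_Oe_K − 2e_K².
∂π/∂e_K = 137 − 2e_O − 4e_K = 0, so e_K = 34.25 − 0.5e_O.
Likewise for Osprey: e_O = 17.75 − 0.25e_K.
Substituting the second reaction function into the first: e_K = 34.25 − 0.5(17.75 − 0.25e_K), which gives 0.875e_K = 25.375 ⇒ e_K = 29.
Then e_O = 17.75 − 0.25·29 = 10.5.

29, 10.5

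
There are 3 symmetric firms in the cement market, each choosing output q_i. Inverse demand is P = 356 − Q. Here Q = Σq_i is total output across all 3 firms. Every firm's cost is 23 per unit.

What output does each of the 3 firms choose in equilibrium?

83.25

A representative firm's profit is π_i = q_i(356 − Q) − 23q_i, with Q = q_i + Σ_{j≠i} q_j.
First-order condition: 333 − 2q_i − Σ_{j≠i} q_j = 0.
In a symmetric equilibrium every firm chooses the same q, so Σ_{j≠i} q_j = 2q. The condition becomes 333 − 4q = 0, giving q = 333/4 = 83.25.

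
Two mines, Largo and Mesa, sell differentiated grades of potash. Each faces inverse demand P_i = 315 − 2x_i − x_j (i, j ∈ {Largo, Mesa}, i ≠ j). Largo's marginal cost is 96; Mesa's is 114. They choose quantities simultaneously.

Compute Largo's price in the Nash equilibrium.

Mine Largo's profit: π = x_{Largo}(315 − 2x_{Largo} − x_{Mesa}) − 96x_{Largo}.
∂π/∂x_{Largo} = 219 − 4x_{Largo} − x_{Mesa} = 0 ⇒ x_{Largo} = 54.75 − 0.25x_{Mesa}.
Similarly x_{Mesa} = 50.25 − 0.25x_{Largo}.
Substituting the second reaction function into the first: x_{Largo} = 54.75 − 0.25(50.25 − 0.25x_{Largo}), which gives 0.9375x_{Largo} = 42.1875 ⇒ x_{Largo} = 45.
Then x_{Mesa} = 50.25 − 0.25·45 = 39.
P_{Largo} = 315 − 2·45 − 39 = 186.

186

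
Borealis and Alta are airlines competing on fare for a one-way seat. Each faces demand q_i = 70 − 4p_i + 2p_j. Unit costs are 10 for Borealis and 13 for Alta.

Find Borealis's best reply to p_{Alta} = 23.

19.5

Borealis's profit: π = (p_{Borealis} − 10)(70 − 4p_{Borealis} + 2p_{Alta}).
∂π/∂p_{Borealis} = 110 − 8p_{Borealis} + 2p_{Alta} = 0 ⇒ p_{Borealis} = 13.75 + 0.25p_{Alta}.
At p_{Alta} = 23: p_{Borealis} = 13.75 + 0.25·23 = 19.5.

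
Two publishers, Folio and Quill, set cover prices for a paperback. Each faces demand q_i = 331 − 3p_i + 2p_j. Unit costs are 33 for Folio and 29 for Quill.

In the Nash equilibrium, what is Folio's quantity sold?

221.25

Folio's profit: π = (p_{Folio} − 33)(331 − 3p_{Folio} + 2p_{Quill}).
∂π/∂p_{Folio} = 430 − 6p_{Folio} + 2p_{Quill} = 0 ⇒ p_{Folio} = 215/3 + (1/3)p_{Quill}.
Similarly p_{Quill} = 209/3 + (1/3)p_{Folio}.
Substituting the second reaction function into the first: p_{Folio} = 215/3 + (1/3)(209/3 + (1/3)p_{Folio}), which gives (8/9)p_{Folio} = 854/9 ⇒ p_{Folio} = 106.75.
Then p_{Quill} = 209/3 + (1/3)·106.75 = 105.25.
q_{Folio} = 331 − 3·106.75 + 2·105.25 = 221.25.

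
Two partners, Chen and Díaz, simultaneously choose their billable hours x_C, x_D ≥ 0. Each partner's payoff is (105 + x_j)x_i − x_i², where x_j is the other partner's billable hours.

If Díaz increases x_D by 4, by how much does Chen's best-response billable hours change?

2

Chen's payoff is (105 + x_D)x_C − x_C².
∂π/∂x_C = 105 + x_D − 2x_C = 0, so x_C = 52.5 + 0.5x_D.
The reaction-function slope is 0.5, so a 4-unit rise in x_D moves x_C by 0.5 × 4 = 2. Chen's best response rises — the actions are strategic complements.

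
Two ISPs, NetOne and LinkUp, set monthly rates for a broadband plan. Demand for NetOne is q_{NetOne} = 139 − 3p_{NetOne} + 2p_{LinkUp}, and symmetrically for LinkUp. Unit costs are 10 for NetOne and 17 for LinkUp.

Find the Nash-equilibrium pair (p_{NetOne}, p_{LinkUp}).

43.5625, 46.1875

NetOne's profit: π = (p_{NetOne} − 10)(139 − 3p_{NetOne} + 2p_{LinkUp}).
∂π/∂p_{NetOne} = 169 − 6p_{NetOne} + 2p_{LinkUp} = 0 ⇒ p_{NetOne} = 169/6 + (1/3)p_{LinkUp}.
Similarly p_{LinkUp} = 95/3 + (1/3)p_{NetOne}.
Solving the two reaction functions simultaneously: (1 − (1/3)(1/3))p_{NetOne} = 169/6 + (1/3)·(95/3), so (8/9)p_{NetOne} = 697/18 and p_{NetOne} = 43.5625.
Then p_{LinkUp} = 95/3 + (1/3)·43.5625 = 46.1875.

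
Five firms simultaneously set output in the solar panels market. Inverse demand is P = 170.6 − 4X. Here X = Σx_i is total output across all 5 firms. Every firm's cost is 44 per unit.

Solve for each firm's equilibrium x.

A representative firm's profit is π_i = x_i(170.6 − 4X) − 44x_i, with X = x_i + Σ_{j≠i} x_j.
First-order condition: 126.6 − 8x_i − 4Σ_{j≠i} x_j = 0.
Imposing symmetry (x_j = x for all j) turns Σ_{j≠i} x_j into 4x, so 126.6 = 24x and x = 5.275.

5.275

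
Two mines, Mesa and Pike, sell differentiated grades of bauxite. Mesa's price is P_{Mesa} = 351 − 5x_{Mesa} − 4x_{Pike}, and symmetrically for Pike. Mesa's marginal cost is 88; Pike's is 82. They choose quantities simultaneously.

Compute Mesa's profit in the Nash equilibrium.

1711.25

Mine Mesa's profit: π = x_{Mesa}(351 − 5x_{Mesa} − 4x_{Pike}) − 88x_{Mesa}.
∂π/∂x_{Mesa} = 263 − 10x_{Mesa} − 4x_{Pike} = 0 ⇒ x_{Mesa} = 26.3 − 0.4x_{Pike}.
Similarly x_{Pike} = 26.9 − 0.4x_{Mesa}.
Solving the two reaction functions simultaneously: (1 − (−0.4)(−0.4))x_{Mesa} = 26.3 − 0.4·26.9, so 0.84x_{Mesa} = 15.54 and x_{Mesa} = 18.5.
Then x_{Pike} = 26.9 − 0.4·18.5 = 19.5.
P_{Mesa} = 351 − 5·18.5 − 4·19.5 = 180.5.
Profit = (180.5 − 88)·18.5 = 1711.25.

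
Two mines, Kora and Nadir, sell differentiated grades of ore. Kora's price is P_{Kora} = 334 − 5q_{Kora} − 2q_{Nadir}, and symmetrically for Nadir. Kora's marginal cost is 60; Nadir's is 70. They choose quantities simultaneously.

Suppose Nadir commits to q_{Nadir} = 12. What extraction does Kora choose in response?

Mine Kora's profit: π = q_{Kora}(334 − 5q_{Kora} − 2q_{Nadir}) − 60q_{Kora}.
∂π/∂q_{Kora} = 274 − 10q_{Kora} − 2q_{Nadir} = 0 ⇒ q_{Kora} = 27.4 − 0.2q_{Nadir}.
At q_{Nadir} = 12: q_{Kora} = 27.4 − 0.2·12 = 25.

25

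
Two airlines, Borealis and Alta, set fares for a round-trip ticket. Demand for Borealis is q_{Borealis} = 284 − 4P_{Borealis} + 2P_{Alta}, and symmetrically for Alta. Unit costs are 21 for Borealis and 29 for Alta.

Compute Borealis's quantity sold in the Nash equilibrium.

Borealis's profit: π = (P_{Borealis} − 21)(284 − 4P_{Borealis} + 2P_{Alta}).
∂π/∂P_{Borealis} = 368 − 8P_{Borealis} + 2P_{Alta} = 0 ⇒ P_{Borealis} = 46 + 0.25P_{Alta}.
Similarly P_{Alta} = 50 + 0.25P_{Borealis}.
Solving the two reaction functions simultaneously: (1 − (0.25)(0.25))P_{Borealis} = 46 + 0.25·50, so 0.9375P_{Borealis} = 58.5 and P_{Borealis} = 62.4.
Then P_{Alta} = 50 + 0.25·62.4 = 65.6.
q_{Borealis} = 284 − 4·62.4 + 2·65.6 = 165.6.

165.6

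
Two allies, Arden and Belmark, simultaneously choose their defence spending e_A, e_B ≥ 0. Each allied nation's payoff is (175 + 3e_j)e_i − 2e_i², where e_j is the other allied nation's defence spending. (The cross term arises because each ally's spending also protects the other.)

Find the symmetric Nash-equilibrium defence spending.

Arden's payoff is (175 + 3e_B)e_A − 2e_A².
∂π/∂e_A = 175 + 3e_B − 4e_A = 0, so e_A = 43.75 + 0.75e_B.
Setting e_A = e_B in the reaction function: e_A = 43.75 + 0.75e_A, so e_A = 43.75 / 0.25 = 175.

175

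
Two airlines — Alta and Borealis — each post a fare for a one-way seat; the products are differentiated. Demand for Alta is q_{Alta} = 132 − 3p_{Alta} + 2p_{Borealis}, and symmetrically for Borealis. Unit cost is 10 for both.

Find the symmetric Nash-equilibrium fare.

40.5

Alta's profit: π = (p_{Alta} − 10)(132 − 3p_{Alta} + 2p_{Borealis}).
∂π/∂p_{Alta} = 162 − 6p_{Alta} + 2p_{Borealis} = 0 ⇒ p_{Alta} = 27 + (1/3)p_{Borealis}.
By symmetry p_{Borealis} = p_{Alta}; substituting into the reaction function, (2/3)p_{Alta} = 27 and p_{Alta} = 40.5.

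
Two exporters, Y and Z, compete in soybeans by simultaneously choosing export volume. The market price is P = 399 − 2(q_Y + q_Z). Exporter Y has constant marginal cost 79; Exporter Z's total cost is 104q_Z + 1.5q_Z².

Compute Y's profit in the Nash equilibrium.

Exporter Y's profit: π = q_Y(399 − 2(q_Y + q_Z)) − 79q_Y.
∂π/∂q_Y = 320 − 4q_Y − 2q_Z = 0, so q_Y = 80 − 0.5q_Z.
For Z: ∂π/∂q_Z = 295 − 7q_Z − 2q_Y = 0 ⇒ q_Z = 295/7 − (2/7)q_Y.
Solving the two reaction functions simultaneously: (1 − (−0.5)(−2/7))q_Y = 80 − 0.5·(295/7), so (6/7)q_Y = 825/14 and q_Y = 68.75.
Then q_Z = 295/7 − (2/7)·68.75 = 22.5.
Price P = 399 − 2·91.25 = 216.5.
Y's profit: (216.5 − 79)·68.75 = 9453.125.

9453.125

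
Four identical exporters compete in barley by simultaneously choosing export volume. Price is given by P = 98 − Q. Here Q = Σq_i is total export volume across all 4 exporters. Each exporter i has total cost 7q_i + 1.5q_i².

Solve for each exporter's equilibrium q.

A representative exporter's profit is π_i = q_i(98 − Q) − 7q_i − 1.5q_i², with Q = q_i + Σ_{j≠i} q_j.
First-order condition: 91 − 5q_i − Σ_{j≠i} q_j = 0.
Imposing symmetry (q_j = q for all j) turns Σ_{j≠i} q_j into 3q, so 91 = 8q and q = 11.375.

11.375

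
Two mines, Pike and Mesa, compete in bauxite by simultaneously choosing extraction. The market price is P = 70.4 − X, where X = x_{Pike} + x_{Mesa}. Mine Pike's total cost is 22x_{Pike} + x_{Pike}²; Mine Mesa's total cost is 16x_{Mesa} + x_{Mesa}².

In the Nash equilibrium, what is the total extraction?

Mine Pike's profit: π = x_{Pike}(70.4 − (x_{Pike} + x_{Mesa})) − 22x_{Pike} − x_{Pike}².
∂π/∂x_{Pike} = 48.4 − 4x_{Pike} − x_{Mesa} = 0, so x_{Pike} = 12.1 − 0.25x_{Mesa}.
By the same steps for Mesa: x_{Mesa} = 13.6 − 0.25x_{Pike}.
Substituting the second reaction function into the first: x_{Pike} = 12.1 − 0.25(13.6 − 0.25x_{Pike}), which gives 0.9375x_{Pike} = 8.7 ⇒ x_{Pike} = 9.28.
Then x_{Mesa} = 13.6 − 0.25·9.28 = 11.28.
Total extraction: 9.28 + 11.28 = 20.56.

20.56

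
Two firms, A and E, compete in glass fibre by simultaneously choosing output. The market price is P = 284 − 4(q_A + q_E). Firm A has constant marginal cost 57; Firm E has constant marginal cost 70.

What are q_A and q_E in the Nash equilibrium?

Firm A's profit: π = q_A(284 − 4(q_A + q_E)) − 57q_A.
∂π/∂q_A = 227 − 8q_A − 4q_E = 0, so q_A = 28.375 − 0.5q_E.
By the same steps for E: q_E = 26.75 − 0.5q_A.
Substituting the second reaction function into the first: q_A = 28.375 − 0.5(26.75 − 0.5q_A), which gives 0.75q_A = 15 ⇒ q_A = 20.
Then q_E = 26.75 − 0.5·20 = 16.75.

20, 16.75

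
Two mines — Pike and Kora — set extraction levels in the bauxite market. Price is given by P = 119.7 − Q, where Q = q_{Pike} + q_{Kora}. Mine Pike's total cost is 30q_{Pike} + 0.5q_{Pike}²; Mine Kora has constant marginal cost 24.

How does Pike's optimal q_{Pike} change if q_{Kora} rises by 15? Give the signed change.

-5

Mine Pike's profit: π = q_{Pike}(119.7 − (q_{Pike} + q_{Kora})) − 30q_{Pike} − 0.5q_{Pike}².
∂π/∂q_{Pike} = 89.7 − 3q_{Pike} − q_{Kora} = 0, so q_{Pike} = 29.9 − (1/3)q_{Kora}.
The reaction-function slope is −1/3, so a 15-unit rise in q_{Kora} moves q_{Pike} by −1/3 × 15 = −5. Pike's best response falls — the actions are strategic substitutes.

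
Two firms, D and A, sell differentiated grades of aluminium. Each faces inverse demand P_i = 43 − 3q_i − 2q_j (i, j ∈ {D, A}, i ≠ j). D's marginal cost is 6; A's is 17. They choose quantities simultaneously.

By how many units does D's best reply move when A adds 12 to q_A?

-4

Firm D's profit: π = q_D(43 − 3q_D − 2q_A) − 6q_D.
∂π/∂q_D = 37 − 6q_D − 2q_A = 0 ⇒ q_D = 37/6 − (1/3)q_A.
The reaction-function slope is −1/3, so a 12-unit rise in q_A moves q_D by −1/3 × 12 = −4. D's best response falls — the actions are strategic substitutes.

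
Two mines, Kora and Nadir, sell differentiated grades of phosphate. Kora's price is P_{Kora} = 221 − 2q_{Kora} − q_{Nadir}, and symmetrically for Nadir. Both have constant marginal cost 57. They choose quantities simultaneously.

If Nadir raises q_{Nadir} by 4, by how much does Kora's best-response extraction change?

Mine Kora's profit: π = q_{Kora}(221 − 2q_{Kora} − q_{Nadir}) − 57q_{Kora}.
∂π/∂q_{Kora} = 164 − 4q_{Kora} − q_{Nadir} = 0 ⇒ q_{Kora} = 41 − 0.25q_{Nadir}.
The reaction-function slope is −0.25, so a 4-unit rise in q_{Nadir} moves q_{Kora} by −0.25 × 4 = −1. Kora's best response falls — the actions are strategic substitutes.

-1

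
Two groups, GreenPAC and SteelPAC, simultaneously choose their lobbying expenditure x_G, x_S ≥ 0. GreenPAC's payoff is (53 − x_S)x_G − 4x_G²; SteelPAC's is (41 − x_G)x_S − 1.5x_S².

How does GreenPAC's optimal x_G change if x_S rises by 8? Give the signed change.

Expanding GreenPAC's payoff: 53x_G − x_Sx_G − 4x_G².
∂π/∂x_G = 53 − x_S − 8x_G = 0, so x_G = 6.625 − 0.125x_S.
The reaction-function slope is −0.125, so an 8-unit rise in x_S moves x_G by −0.125 × 8 = −1. GreenPAC's best response falls — the actions are strategic substitutes.

-1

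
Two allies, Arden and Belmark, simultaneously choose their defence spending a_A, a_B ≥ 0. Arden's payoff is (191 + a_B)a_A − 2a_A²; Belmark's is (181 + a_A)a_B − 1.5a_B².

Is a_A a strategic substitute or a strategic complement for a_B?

Expanding Arden's payoff: 191a_A + a_Ba_A − 2a_A².
∂π/∂a_A = 191 + a_B − 4a_A = 0, so a_A = 47.75 + 0.25a_B.
The best-response slope da_A/da_B = 0.25 > 0: the reaction function is upward-sloping, so the choices are strategic complements.

strategic complements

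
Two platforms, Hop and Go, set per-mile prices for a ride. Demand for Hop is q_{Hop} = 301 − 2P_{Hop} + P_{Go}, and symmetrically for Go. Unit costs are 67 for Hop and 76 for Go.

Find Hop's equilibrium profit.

12545.28

Hop's profit: π = (P_{Hop} − 67)(301 − 2P_{Hop} + P_{Go}).
∂π/∂P_{Hop} = 435 − 4P_{Hop} + P_{Go} = 0 ⇒ P_{Hop} = 108.75 + 0.25P_{Go}.
Similarly P_{Go} = 113.25 + 0.25P_{Hop}.
Substituting the second reaction function into the first: P_{Hop} = 108.75 + 0.25(113.25 + 0.25P_{Hop}), which gives 0.9375P_{Hop} = 137.0625 ⇒ P_{Hop} = 146.2.
Then P_{Go} = 113.25 + 0.25·146.2 = 149.8.
q_{Hop} = 301 − 2·146.2 + 149.8 = 158.4.
Profit = (146.2 − 67)·158.4 = 12545.28.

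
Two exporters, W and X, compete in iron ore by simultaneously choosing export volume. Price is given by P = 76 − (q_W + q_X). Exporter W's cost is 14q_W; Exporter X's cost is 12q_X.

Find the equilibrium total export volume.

Exporter W's profit: π = q_W(76 − (q_W + q_X)) − 14q_W.
∂π/∂q_W = 62 − 2q_W − q_X = 0, so q_W = 31 − 0.5q_X.
By the same steps for X: q_X = 32 − 0.5q_W.
Plugging q_X into W's best response: q_W = 31 − 0.5(32 − 0.5q_W) ⇒ 0.75q_W = 15, so q_W = 20.
Then q_X = 32 − 0.5·20 = 22.
Total export volume: 20 + 22 = 42.

42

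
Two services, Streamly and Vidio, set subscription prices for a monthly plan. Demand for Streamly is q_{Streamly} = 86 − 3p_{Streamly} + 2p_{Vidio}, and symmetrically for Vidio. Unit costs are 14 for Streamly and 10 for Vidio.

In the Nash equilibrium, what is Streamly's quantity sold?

51.75

Streamly's profit: π = (p_{Streamly} − 14)(86 − 3p_{Streamly} + 2p_{Vidio}).
∂π/∂p_{Streamly} = 128 − 6p_{Streamly} + 2p_{Vidio} = 0 ⇒ p_{Streamly} = 64/3 + (1/3)p_{Vidio}.
Similarly p_{Vidio} = 58/3 + (1/3)p_{Streamly}.
Solving the two reaction functions simultaneously: (1 − (1/3)(1/3))p_{Streamly} = 64/3 + (1/3)·(58/3), so (8/9)p_{Streamly} = 250/9 and p_{Streamly} = 31.25.
Then p_{Vidio} = 58/3 + (1/3)·31.25 = 29.75.
q_{Streamly} = 86 − 3·31.25 + 2·29.75 = 51.75.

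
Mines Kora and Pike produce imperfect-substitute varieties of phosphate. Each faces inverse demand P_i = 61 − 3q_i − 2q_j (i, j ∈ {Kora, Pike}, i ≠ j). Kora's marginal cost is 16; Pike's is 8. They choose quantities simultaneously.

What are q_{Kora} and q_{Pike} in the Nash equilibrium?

5.125, 7.125

Mine Kora's profit: π = q_{Kora}(61 − 3q_{Kora} − 2q_{Pike}) − 16q_{Kora}.
∂π/∂q_{Kora} = 45 − 6q_{Kora} − 2q_{Pike} = 0 ⇒ q_{Kora} = 7.5 − (1/3)q_{Pike}.
Similarly q_{Pike} = 53/6 − (1/3)q_{Kora}.
Plugging q_{Pike} into Kora's best response: q_{Kora} = 7.5 − (1/3)(53/6 − (1/3)q_{Kora}) ⇒ (8/9)q_{Kora} = 41/9, so q_{Kora} = 5.125.
Then q_{Pike} = 53/6 − (1/3)·5.125 = 7.125.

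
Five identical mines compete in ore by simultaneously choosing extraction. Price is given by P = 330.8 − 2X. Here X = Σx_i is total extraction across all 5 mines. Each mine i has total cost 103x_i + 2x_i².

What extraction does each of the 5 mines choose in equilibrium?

14.2375

A representative mine's profit is π_i = x_i(330.8 − 2X) − 103x_i − 2x_i², with X = x_i + Σ_{j≠i} x_j.
First-order condition: 227.8 − 8x_i − 2Σ_{j≠i} x_j = 0.
Imposing symmetry (x_j = x for all j) turns Σ_{j≠i} x_j into 4x, so 227.8 = 16x and x = 14.2375.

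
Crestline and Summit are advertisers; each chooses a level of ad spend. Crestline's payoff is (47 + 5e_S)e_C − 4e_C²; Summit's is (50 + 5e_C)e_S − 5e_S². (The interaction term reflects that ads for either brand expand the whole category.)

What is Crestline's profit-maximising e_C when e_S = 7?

Expanding Crestline's payoff: 47e_C + 5e_Se_C − 4e_C².
∂π/∂e_C = 47 + 5e_S − 8e_C = 0, so e_C = 5.875 + 0.625e_S.
At e_S = 7: e_C = 5.875 + 0.625·7 = 10.25.

10.25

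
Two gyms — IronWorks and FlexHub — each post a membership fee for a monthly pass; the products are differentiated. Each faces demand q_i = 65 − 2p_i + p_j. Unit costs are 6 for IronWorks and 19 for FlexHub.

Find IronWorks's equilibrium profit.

IronWorks's profit: π = (p_{IronWorks} − 6)(65 − 2p_{IronWorks} + p_{FlexHub}).
∂π/∂p_{IronWorks} = 77 − 4p_{IronWorks} + p_{FlexHub} = 0 ⇒ p_{IronWorks} = 19.25 + 0.25p_{FlexHub}.
Similarly p_{FlexHub} = 25.75 + 0.25p_{IronWorks}.
Plugging p_{FlexHub} into IronWorks's best response: p_{IronWorks} = 19.25 + 0.25(25.75 + 0.25p_{IronWorks}) ⇒ 0.9375p_{IronWorks} = 25.6875, so p_{IronWorks} = 27.4.
Then p_{FlexHub} = 25.75 + 0.25·27.4 = 32.6.
q_{IronWorks} = 65 − 2·27.4 + 32.6 = 42.8.
Profit = (27.4 − 6)·42.8 = 915.92.

915.92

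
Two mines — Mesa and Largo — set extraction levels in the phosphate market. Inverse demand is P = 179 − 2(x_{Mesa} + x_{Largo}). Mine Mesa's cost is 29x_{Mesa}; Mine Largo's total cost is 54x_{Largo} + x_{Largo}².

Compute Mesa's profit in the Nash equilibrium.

2112.5

Mine Mesa's profit: π = x_{Mesa}(179 − 2(x_{Mesa} + x_{Largo})) − 29x_{Mesa}.
∂π/∂x_{Mesa} = 150 − 4x_{Mesa} − 2x_{Largo} = 0, so x_{Mesa} = 37.5 − 0.5x_{Largo}.
For Largo: ∂π/∂x_{Largo} = 125 − 6x_{Largo} − 2x_{Mesa} = 0 ⇒ x_{Largo} = 125/6 − (1/3)x_{Mesa}.
Solving the two reaction functions simultaneously: (1 − (−0.5)(−1/3))x_{Mesa} = 37.5 − 0.5·(125/6), so (5/6)x_{Mesa} = 325/12 and x_{Mesa} = 32.5.
Then x_{Largo} = 125/6 − (1/3)·32.5 = 10.
Price P = 179 − 2·42.5 = 94.
Mesa's profit: (94 − 29)·32.5 = 2112.5.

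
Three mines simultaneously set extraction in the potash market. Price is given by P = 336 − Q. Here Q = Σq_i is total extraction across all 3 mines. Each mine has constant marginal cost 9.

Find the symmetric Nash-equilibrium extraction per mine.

81.75

A representative mine's profit is π_i = q_i(336 − Q) − 9q_i, with Q = q_i + Σ_{j≠i} q_j.
First-order condition: 327 − 2q_i − Σ_{j≠i} q_j = 0.
With identical mines, set every q_j = q: then 327 − 2q − 2q = 0, i.e. q = 327/4 = 81.75.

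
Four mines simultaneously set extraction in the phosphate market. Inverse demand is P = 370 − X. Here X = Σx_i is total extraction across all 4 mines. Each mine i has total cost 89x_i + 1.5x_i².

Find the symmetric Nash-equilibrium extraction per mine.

A representative mine's profit is π_i = x_i(370 − X) − 89x_i − 1.5x_i², with X = x_i + Σ_{j≠i} x_j.
First-order condition: 281 − 5x_i − Σ_{j≠i} x_j = 0.
With identical mines, set every x_j = x: then 281 − 5x − 3x = 0, i.e. x = 281/8 = 35.125.

35.125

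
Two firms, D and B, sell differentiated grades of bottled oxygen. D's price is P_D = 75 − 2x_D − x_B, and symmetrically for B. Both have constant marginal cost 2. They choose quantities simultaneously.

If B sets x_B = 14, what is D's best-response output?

14.75

Firm D's profit: π = x_D(75 − 2x_D − x_B) − 2x_D.
∂π/∂x_D = 73 − 4x_D − x_B = 0 ⇒ x_D = 18.25 − 0.25x_B.
At x_B = 14: x_D = 18.25 − 0.25·14 = 14.75.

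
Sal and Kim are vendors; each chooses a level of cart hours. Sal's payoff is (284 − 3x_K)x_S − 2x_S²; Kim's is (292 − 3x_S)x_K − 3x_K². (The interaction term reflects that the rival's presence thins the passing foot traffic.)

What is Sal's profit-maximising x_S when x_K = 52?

32

Expanding Sal's payoff: 284x_S − 3x_Kx_S − 2x_S².
∂π/∂x_S = 284 − 3x_K − 4x_S = 0, so x_S = 71 − 0.75x_K.
At x_K = 52: x_S = 71 − 0.75·52 = 32.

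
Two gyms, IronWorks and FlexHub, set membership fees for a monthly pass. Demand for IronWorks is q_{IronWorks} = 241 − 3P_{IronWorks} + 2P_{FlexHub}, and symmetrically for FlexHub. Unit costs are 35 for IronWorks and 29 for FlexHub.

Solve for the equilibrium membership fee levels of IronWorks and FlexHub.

IronWorks's profit: π = (P_{IronWorks} − 35)(241 − 3P_{IronWorks} + 2P_{FlexHub}).
∂π/∂P_{IronWorks} = 346 − 6P_{IronWorks} + 2P_{FlexHub} = 0 ⇒ P_{IronWorks} = 173/3 + (1/3)P_{FlexHub}.
Similarly P_{FlexHub} = 164/3 + (1/3)P_{IronWorks}.
Solving the two reaction functions simultaneously: (1 − (1/3)(1/3))P_{IronWorks} = 173/3 + (1/3)·(164/3), so (8/9)P_{IronWorks} = 683/9 and P_{IronWorks} = 85.375.
Then P_{FlexHub} = 164/3 + (1/3)·85.375 = 83.125.

85.375, 83.125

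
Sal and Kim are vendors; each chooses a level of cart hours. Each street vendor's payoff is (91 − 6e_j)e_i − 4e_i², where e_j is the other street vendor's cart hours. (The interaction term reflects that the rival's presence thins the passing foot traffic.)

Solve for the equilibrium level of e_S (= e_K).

Sal's payoff is (91 − 6e_K)e_S − 4e_S².
∂π/∂e_S = 91 − 6e_K − 8e_S = 0, so e_S = 11.375 − 0.75e_K.
The game is symmetric, so in equilibrium e_K = e_S: the reaction function gives 1.75e_S = 11.375, hence e_S = 6.5.

6.5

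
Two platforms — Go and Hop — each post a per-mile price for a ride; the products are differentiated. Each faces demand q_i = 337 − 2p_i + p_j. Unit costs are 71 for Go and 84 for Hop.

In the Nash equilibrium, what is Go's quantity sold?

180.8

Go's profit: π = (p_{Go} − 71)(337 − 2p_{Go} + p_{Hop}).
∂π/∂p_{Go} = 479 − 4p_{Go} + p_{Hop} = 0 ⇒ p_{Go} = 119.75 + 0.25p_{Hop}.
Similarly p_{Hop} = 126.25 + 0.25p_{Go}.
Solving the two reaction functions simultaneously: (1 − (0.25)(0.25))p_{Go} = 119.75 + 0.25·126.25, so 0.9375p_{Go} = 151.3125 and p_{Go} = 161.4.
Then p_{Hop} = 126.25 + 0.25·161.4 = 166.6.
q_{Go} = 337 − 2·161.4 + 166.6 = 180.8.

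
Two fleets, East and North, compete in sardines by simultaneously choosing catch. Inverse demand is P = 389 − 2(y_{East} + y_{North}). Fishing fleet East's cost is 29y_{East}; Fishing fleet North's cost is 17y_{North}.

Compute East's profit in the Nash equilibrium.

Fishing fleet East's profit: π = y_{East}(389 − 2(y_{East} + y_{North})) − 29y_{East}.
∂π/∂y_{East} = 360 − 4y_{East} − 2y_{North} = 0, so y_{East} = 90 − 0.5y_{North}.
By the same steps for North: y_{North} = 93 − 0.5y_{East}.
Substituting the second reaction function into the first: y_{East} = 90 − 0.5(93 − 0.5y_{East}), which gives 0.75y_{East} = 43.5 ⇒ y_{East} = 58.
Then y_{North} = 93 − 0.5·58 = 64.
Price P = 389 − 2·122 = 145.
East's profit: (145 − 29)·58 = 6728.

6728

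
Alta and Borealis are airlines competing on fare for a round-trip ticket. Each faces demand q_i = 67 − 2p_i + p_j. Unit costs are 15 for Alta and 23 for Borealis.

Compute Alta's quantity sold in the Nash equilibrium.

Alta's profit: π = (p_{Alta} − 15)(67 − 2p_{Alta} + p_{Borealis}).
∂π/∂p_{Alta} = 97 − 4p_{Alta} + p_{Borealis} = 0 ⇒ p_{Alta} = 24.25 + 0.25p_{Borealis}.
Similarly p_{Borealis} = 28.25 + 0.25p_{Alta}.
Substituting the second reaction function into the first: p_{Alta} = 24.25 + 0.25(28.25 + 0.25p_{Alta}), which gives 0.9375p_{Alta} = 31.3125 ⇒ p_{Alta} = 33.4.
Then p_{Borealis} = 28.25 + 0.25·33.4 = 36.6.
q_{Alta} = 67 − 2·33.4 + 36.6 = 36.8.

36.8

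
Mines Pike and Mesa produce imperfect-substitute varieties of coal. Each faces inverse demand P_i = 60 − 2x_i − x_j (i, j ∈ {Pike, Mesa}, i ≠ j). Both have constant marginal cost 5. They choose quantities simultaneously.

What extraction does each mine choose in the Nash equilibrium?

11

Mine Pike's profit: π = x_{Pike}(60 − 2x_{Pike} − x_{Mesa}) − 5x_{Pike}.
∂π/∂x_{Pike} = 55 − 4x_{Pike} − x_{Mesa} = 0 ⇒ x_{Pike} = 13.75 − 0.25x_{Mesa}.
The game is symmetric, so in equilibrium x_{Mesa} = x_{Pike}: the reaction function gives 1.25x_{Pike} = 13.75, hence x_{Pike} = 11.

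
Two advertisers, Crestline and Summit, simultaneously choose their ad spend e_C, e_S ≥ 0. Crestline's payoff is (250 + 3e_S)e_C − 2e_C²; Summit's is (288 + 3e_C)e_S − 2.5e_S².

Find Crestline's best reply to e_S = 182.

Expanding Crestline's payoff: 250e_C + 3e_Se_C − 2e_C².
∂π/∂e_C = 250 + 3e_S − 4e_C = 0, so e_C = 62.5 + 0.75e_S.
At e_S = 182: e_C = 62.5 + 0.75·182 = 199.

199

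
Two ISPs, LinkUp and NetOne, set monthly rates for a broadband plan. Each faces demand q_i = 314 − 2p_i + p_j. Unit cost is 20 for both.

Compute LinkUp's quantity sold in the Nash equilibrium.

LinkUp's profit: π = (p_{LinkUp} − 20)(314 − 2p_{LinkUp} + p_{NetOne}).
∂π/∂p_{LinkUp} = 354 − 4p_{LinkUp} + p_{NetOne} = 0 ⇒ p_{LinkUp} = 88.5 + 0.25p_{NetOne}.
The game is symmetric, so in equilibrium p_{NetOne} = p_{LinkUp}: the reaction function gives 0.75p_{LinkUp} = 88.5, hence p_{LinkUp} = 118.
q_{LinkUp} = 314 − 2·118 + 118 = 196.

196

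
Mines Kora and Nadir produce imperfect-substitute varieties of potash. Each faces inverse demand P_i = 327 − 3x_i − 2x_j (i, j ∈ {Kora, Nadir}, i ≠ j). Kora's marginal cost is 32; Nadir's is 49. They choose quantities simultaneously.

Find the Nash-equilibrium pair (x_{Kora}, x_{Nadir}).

37.9375, 33.6875

Mine Kora's profit: π = x_{Kora}(327 − 3x_{Kora} − 2x_{Nadir}) − 32x_{Kora}.
∂π/∂x_{Kora} = 295 − 6x_{Kora} − 2x_{Nadir} = 0 ⇒ x_{Kora} = 295/6 − (1/3)x_{Nadir}.
Similarly x_{Nadir} = 139/3 − (1/3)x_{Kora}.
Substituting the second reaction function into the first: x_{Kora} = 295/6 − (1/3)(139/3 − (1/3)x_{Kora}), which gives (8/9)x_{Kora} = 607/18 ⇒ x_{Kora} = 37.9375.
Then x_{Nadir} = 139/3 − (1/3)·37.9375 = 33.6875.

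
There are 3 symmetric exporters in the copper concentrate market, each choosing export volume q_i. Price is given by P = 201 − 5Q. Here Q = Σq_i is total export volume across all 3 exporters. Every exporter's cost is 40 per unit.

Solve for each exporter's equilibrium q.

A representative exporter's profit is π_i = q_i(201 − 5Q) − 40q_i, with Q = q_i + Σ_{j≠i} q_j.
First-order condition: 161 − 10q_i − 5Σ_{j≠i} q_j = 0.
With identical exporters, set every q_j = q: then 161 − 10q − 10q = 0, i.e. q = 161/20 = 8.05.

8.05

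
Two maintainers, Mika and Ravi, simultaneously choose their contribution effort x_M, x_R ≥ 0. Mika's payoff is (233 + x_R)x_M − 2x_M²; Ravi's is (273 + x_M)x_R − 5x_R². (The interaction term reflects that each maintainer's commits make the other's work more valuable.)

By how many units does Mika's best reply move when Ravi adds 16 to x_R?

Expanding Mika's payoff: 233x_M + x_Rx_M − 2x_M².
∂π/∂x_M = 233 + x_R − 4x_M = 0, so x_M = 58.25 + 0.25x_R.
The reaction-function slope is 0.25, so a 16-unit rise in x_R moves x_M by 0.25 × 16 = 4. Mika's best response rises — the actions are strategic complements.

4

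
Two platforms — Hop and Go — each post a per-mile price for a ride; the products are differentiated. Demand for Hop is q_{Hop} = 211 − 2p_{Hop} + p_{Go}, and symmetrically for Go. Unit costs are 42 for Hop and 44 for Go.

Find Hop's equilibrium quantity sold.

113.2

Hop's profit: π = (p_{Hop} − 42)(211 − 2p_{Hop} + p_{Go}).
∂π/∂p_{Hop} = 295 − 4p_{Hop} + p_{Go} = 0 ⇒ p_{Hop} = 73.75 + 0.25p_{Go}.
Similarly p_{Go} = 74.75 + 0.25p_{Hop}.
Plugging p_{Go} into Hop's best response: p_{Hop} = 73.75 + 0.25(74.75 + 0.25p_{Hop}) ⇒ 0.9375p_{Hop} = 92.4375, so p_{Hop} = 98.6.
Then p_{Go} = 74.75 + 0.25·98.6 = 99.4.
q_{Hop} = 211 − 2·98.6 + 99.4 = 113.2.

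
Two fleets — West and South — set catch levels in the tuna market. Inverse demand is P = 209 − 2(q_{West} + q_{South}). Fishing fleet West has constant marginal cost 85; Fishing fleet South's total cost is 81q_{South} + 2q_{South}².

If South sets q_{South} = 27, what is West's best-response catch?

Fishing fleet West's profit: π = q_{West}(209 − 2(q_{West} + q_{South})) − 85q_{West}.
∂π/∂q_{West} = 124 − 4q_{West} − 2q_{South} = 0, so q_{West} = 31 − 0.5q_{South}.
At q_{South} = 27: q_{West} = 31 − 0.5·27 = 17.5.

17.5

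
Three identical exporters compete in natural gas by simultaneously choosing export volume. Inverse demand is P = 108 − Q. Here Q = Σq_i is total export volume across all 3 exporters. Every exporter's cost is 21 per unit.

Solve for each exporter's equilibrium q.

21.75

A representative exporter's profit is π_i = q_i(108 − Q) − 21q_i, with Q = q_i + Σ_{j≠i} q_j.
First-order condition: 87 − 2q_i − Σ_{j≠i} q_j = 0.
In a symmetric equilibrium every exporter chooses the same q, so Σ_{j≠i} q_j = 2q. The condition becomes 87 − 4q = 0, giving q = 87/4 = 21.75.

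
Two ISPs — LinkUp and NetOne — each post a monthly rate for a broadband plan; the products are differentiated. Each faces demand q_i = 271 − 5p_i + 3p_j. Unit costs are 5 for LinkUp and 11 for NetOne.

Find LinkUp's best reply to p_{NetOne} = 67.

49.7

LinkUp's profit: π = (p_{LinkUp} − 5)(271 − 5p_{LinkUp} + 3p_{NetOne}).
∂π/∂p_{LinkUp} = 296 − 10p_{LinkUp} + 3p_{NetOne} = 0 ⇒ p_{LinkUp} = 29.6 + 0.3p_{NetOne}.
At p_{NetOne} = 67: p_{LinkUp} = 29.6 + 0.3·67 = 49.7.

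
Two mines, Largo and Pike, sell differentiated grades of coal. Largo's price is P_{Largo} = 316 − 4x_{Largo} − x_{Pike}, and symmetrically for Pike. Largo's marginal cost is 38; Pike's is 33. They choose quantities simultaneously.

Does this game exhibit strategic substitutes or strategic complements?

strategic substitutes

Mine Largo's profit: π = x_{Largo}(316 − 4x_{Largo} − x_{Pike}) − 38x_{Largo}.
∂π/∂x_{Largo} = 278 − 8x_{Largo} − x_{Pike} = 0 ⇒ x_{Largo} = 34.75 − 0.125x_{Pike}.
The best-response slope dx_{Largo}/dx_{Pike} = −0.125 < 0: the reaction function is downward-sloping, so the choices are strategic substitutes.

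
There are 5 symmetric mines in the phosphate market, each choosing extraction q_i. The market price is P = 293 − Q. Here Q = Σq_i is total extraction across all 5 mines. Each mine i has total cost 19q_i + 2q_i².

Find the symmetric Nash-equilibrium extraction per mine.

27.4

A representative mine's profit is π_i = q_i(293 − Q) − 19q_i − 2q_i², with Q = q_i + Σ_{j≠i} q_j.
First-order condition: 274 − 6q_i − Σ_{j≠i} q_j = 0.
With identical mines, set every q_j = q: then 274 − 6q − 4q = 0, i.e. q = 274/10 = 27.4.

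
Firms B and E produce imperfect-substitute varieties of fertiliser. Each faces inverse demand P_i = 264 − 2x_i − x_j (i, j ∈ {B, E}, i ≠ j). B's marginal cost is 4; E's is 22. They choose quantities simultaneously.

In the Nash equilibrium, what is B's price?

110.4

Firm B's profit: π = x_B(264 − 2x_B − x_E) − 4x_B.
∂π/∂x_B = 260 − 4x_B − x_E = 0 ⇒ x_B = 65 − 0.25x_E.
Similarly x_E = 60.5 − 0.25x_B.
Plugging x_E into B's best response: x_B = 65 − 0.25(60.5 − 0.25x_B) ⇒ 0.9375x_B = 49.875, so x_B = 53.2.
Then x_E = 60.5 − 0.25·53.2 = 47.2.
P_B = 264 − 2·53.2 − 47.2 = 110.4.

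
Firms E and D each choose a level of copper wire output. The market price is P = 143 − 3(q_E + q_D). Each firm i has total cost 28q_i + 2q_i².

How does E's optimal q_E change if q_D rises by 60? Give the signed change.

Firm E's profit: π = q_E(143 − 3(q_E + q_D)) − 28q_E − 2q_E².
∂π/∂q_E = 115 − 10q_E − 3q_D = 0, so q_E = 11.5 − 0.3q_D.
The reaction-function slope is −0.3, so a 60-unit rise in q_D moves q_E by −0.3 × 60 = −18. E's best response falls — the actions are strategic substitutes.

-18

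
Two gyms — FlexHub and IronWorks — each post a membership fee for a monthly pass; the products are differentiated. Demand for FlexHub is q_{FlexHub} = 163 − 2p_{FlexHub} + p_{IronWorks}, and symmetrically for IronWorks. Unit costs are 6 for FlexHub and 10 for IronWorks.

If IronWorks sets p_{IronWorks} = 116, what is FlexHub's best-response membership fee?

72.75

FlexHub's profit: π = (p_{FlexHub} − 6)(163 − 2p_{FlexHub} + p_{IronWorks}).
∂π/∂p_{FlexHub} = 175 − 4p_{FlexHub} + p_{IronWorks} = 0 ⇒ p_{FlexHub} = 43.75 + 0.25p_{IronWorks}.
At p_{IronWorks} = 116: p_{FlexHub} = 43.75 + 0.25·116 = 72.75.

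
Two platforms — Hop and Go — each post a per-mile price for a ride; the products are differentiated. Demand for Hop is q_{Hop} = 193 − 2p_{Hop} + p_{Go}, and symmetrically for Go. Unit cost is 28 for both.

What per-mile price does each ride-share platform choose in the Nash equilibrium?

83

Hop's profit: π = (p_{Hop} − 28)(193 − 2p_{Hop} + p_{Go}).
∂π/∂p_{Hop} = 249 − 4p_{Hop} + p_{Go} = 0 ⇒ p_{Hop} = 62.25 + 0.25p_{Go}.
Setting p_{Hop} = p_{Go} in the reaction function: p_{Hop} = 62.25 + 0.25p_{Hop}, so p_{Hop} = 62.25 / 0.75 = 83.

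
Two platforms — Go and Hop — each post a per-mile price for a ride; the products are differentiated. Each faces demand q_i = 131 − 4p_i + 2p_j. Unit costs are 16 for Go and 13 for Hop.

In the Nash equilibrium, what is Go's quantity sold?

64.4

Go's profit: π = (p_{Go} − 16)(131 − 4p_{Go} + 2p_{Hop}).
∂π/∂p_{Go} = 195 − 8p_{Go} + 2p_{Hop} = 0 ⇒ p_{Go} = 24.375 + 0.25p_{Hop}.
Similarly p_{Hop} = 22.875 + 0.25p_{Go}.
Solving the two reaction functions simultaneously: (1 − (0.25)(0.25))p_{Go} = 24.375 + 0.25·22.875, so 0.9375p_{Go} = 963/32 and p_{Go} = 32.1.
Then p_{Hop} = 22.875 + 0.25·32.1 = 30.9.
q_{Go} = 131 − 4·32.1 + 2·30.9 = 64.4.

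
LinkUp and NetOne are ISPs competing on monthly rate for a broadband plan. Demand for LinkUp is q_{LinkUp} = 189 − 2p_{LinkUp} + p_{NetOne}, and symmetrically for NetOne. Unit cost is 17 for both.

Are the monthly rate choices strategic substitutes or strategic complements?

strategic complements

LinkUp's profit: π = (p_{LinkUp} − 17)(189 − 2p_{LinkUp} + p_{NetOne}).
∂π/∂p_{LinkUp} = 223 − 4p_{LinkUp} + p_{NetOne} = 0 ⇒ p_{LinkUp} = 55.75 + 0.25p_{NetOne}.
The best-response slope dp_{LinkUp}/dp_{NetOne} = 0.25 > 0: the reaction function is upward-sloping, so the choices are strategic complements.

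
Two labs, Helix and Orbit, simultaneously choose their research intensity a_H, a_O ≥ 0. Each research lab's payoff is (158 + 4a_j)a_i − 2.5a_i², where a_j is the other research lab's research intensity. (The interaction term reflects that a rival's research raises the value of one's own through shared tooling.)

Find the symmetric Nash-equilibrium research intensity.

158

Helix's payoff is (158 + 4a_O)a_H − 2.5a_H².
∂π/∂a_H = 158 + 4a_O − 5a_H = 0, so a_H = 31.6 + 0.8a_O.
By symmetry a_O = a_H; substituting into the reaction function, 0.2a_H = 31.6 and a_H = 158.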